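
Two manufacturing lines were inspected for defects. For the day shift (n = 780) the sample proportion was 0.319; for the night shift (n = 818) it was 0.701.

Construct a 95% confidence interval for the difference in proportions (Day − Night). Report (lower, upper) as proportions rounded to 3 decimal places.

(-0.427, -0.337)

Each SE is √(p̂(1−p̂)/n): √(0.3190·0.6810/780) = 0.01669 and √(0.7010·0.2990/818) = 0.01601.
SE(p̂₁ − p̂₂) = √(SE₁² + SE₂²) = √(0.0002785561 + 0.0002563201) = 0.02313, since the two samples are independent.
At 95% confidence z* = 1.960; margin = 1.960 × 0.02313 = 0.04533.
The difference is 0.3190 − 0.7010 = -0.3820, so the interval is -0.3820 ± 0.04533 = (-0.427, -0.337).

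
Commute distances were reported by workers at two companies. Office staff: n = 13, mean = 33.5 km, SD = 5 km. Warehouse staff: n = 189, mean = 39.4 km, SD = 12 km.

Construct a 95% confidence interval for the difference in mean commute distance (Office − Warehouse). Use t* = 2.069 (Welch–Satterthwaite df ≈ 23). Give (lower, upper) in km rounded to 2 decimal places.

(-9.29, -2.51)

SE₁ = s₁/√n₁ = 5/√13 = 1.3868; SE₂ = 12/√189 = 0.8729.
Independent samples, unequal variances: SE_diff = √(SE₁² + SE₂²) = √(1.92321424 + 0.76195441) = 1.6386.
t* = 2.069, so margin of error = 2.069 × 1.6386 = 3.3903.
Difference in means = 33.5 − 39.4 = -5.9000.
-5.9000 ± 3.3903 → (-9.29, -2.51).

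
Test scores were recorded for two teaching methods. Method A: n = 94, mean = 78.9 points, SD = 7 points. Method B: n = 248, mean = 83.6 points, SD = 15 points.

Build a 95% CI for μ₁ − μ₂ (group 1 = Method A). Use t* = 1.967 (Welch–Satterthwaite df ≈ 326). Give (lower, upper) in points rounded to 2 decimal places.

(-7.05, -2.35)

Standard errors of each mean: 7/√94 = 0.7220 and 15/√248 = 0.9525.
SE(x̄₁ − x̄₂) = √(0.7220² + 0.9525²) = 1.1952 for independent samples with unequal variances.
With t* = 1.967, the margin is 1.967 × 1.1952 = 2.3510.
x̄₁ − x̄₂ = 78.9 − 83.6 = -4.7000; the interval is -4.7000 ± 2.3510 = (-7.05, -2.35).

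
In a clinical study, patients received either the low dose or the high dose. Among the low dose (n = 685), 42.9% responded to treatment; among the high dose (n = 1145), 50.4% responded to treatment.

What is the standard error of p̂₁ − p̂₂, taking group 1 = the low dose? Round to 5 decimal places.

SE₁ = √(p̂₁(1−p̂₁)/n₁) = √(0.4290·0.5710/685) = 0.01891; SE₂ = √(0.5040·0.4960/1145) = 0.01478.
Independent samples: SE of the difference = √(SE₁² + SE₂²) = √(0.0003575881 + 0.0002184484) = 0.02400.

0.02400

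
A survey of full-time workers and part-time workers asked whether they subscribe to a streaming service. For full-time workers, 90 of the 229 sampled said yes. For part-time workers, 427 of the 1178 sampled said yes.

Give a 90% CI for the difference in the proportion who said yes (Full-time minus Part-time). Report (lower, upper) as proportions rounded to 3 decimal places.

p̂₁ = 90/229 = 0.3930 and p̂₂ = 427/1178 = 0.3625.
SE₁ = √(p̂₁(1−p̂₁)/n₁) = √(0.3930·0.6070/229) = 0.03228; SE₂ = √(0.3625·0.6375/1178) = 0.01401.
Independent samples: SE of the difference = √(SE₁² + SE₂²) = √(0.0010419984 + 0.0001962801) = 0.03519.
z* for 90% confidence is 1.645, so the margin of error is 1.645 × 0.03519 = 0.05789.
Point estimate p̂₁ − p̂₂ = 0.3930 − 0.3625 = 0.0305.
0.0305 ± 0.05789 → (-0.027, 0.088).

(-0.027, 0.088)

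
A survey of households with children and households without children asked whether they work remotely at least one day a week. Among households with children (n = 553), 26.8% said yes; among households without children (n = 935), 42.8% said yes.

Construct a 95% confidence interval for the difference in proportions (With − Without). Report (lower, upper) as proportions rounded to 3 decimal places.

The two standard errors are √(0.2680×0.7320/553) = 0.01883 and √(0.4280×0.5720/935) = 0.01618.
Because the samples are independent, SE_diff = √(0.01883² + 0.01618²) = 0.02483.
Using z* = 1.960 for 95%, ME = 1.960 × 0.02483 = 0.04867.
p̂₁ − p̂₂ = -0.1600; interval -0.1600 ± 0.04867 gives (-0.209, -0.111).

(-0.209, -0.111)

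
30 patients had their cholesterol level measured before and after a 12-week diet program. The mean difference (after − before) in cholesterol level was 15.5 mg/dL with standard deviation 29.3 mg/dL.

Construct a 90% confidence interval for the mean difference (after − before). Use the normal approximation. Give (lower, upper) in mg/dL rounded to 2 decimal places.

(6.70, 24.30)

This is a matched-pairs design, so SE = s_d/√n = 29.3/√30 = 5.3494.
Margin = 1.645 × 5.3494 = 8.7998; the interval is 15.5 ± 8.7998 = (6.70, 24.30).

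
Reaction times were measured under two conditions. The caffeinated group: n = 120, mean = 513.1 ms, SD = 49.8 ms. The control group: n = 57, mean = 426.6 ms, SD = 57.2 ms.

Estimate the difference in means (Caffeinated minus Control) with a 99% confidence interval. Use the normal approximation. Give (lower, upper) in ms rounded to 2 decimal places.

(63.74, 109.26)

Standard errors of each mean: 49.8/√120 = 4.5461 and 57.2/√57 = 7.5763.
SE(x̄₁ − x̄₂) = √(4.5461² + 7.5763²) = 8.8356 for independent samples with unequal variances.
With z* = 2.576, the margin is 2.576 × 8.8356 = 22.7605.
x̄₁ − x̄₂ = 513.1 − 426.6 = 86.5000; the interval is 86.5000 ± 22.7605 = (63.74, 109.26).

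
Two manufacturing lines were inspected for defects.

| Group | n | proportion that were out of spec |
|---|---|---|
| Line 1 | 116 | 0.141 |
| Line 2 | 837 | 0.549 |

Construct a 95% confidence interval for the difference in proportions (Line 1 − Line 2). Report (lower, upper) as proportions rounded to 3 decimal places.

Each SE is √(p̂(1−p̂)/n): √(0.1410·0.8590/116) = 0.03231 and √(0.5490·0.4510/837) = 0.01720.
SE(p̂₁ − p̂₂) = √(SE₁² + SE₂²) = √(0.0010439361 + 0.00029584) = 0.03660, since the two samples are independent.
At 95% confidence z* = 1.960; margin = 1.960 × 0.03660 = 0.07174.
The difference is 0.1410 − 0.5490 = -0.4080, so the interval is -0.4080 ± 0.07174 = (-0.480, -0.336).

(-0.480, -0.336)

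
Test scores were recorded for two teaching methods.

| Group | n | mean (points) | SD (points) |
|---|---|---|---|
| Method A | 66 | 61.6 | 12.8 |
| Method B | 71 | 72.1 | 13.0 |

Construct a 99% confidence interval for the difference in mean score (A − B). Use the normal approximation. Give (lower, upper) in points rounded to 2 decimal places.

SE₁ = s₁/√n₁ = 12.8/√66 = 1.5756; SE₂ = 13.0/√71 = 1.5428.
Independent samples, unequal variances: SE_diff = √(SE₁² + SE₂²) = √(2.48251536 + 2.38023184) = 2.2052.
z* = 2.576, so margin of error = 2.576 × 2.2052 = 5.6806.
Difference in means = 61.6 − 72.1 = -10.5000.
-10.5000 ± 5.6806 → (-16.18, -4.82).

(-16.18, -4.82)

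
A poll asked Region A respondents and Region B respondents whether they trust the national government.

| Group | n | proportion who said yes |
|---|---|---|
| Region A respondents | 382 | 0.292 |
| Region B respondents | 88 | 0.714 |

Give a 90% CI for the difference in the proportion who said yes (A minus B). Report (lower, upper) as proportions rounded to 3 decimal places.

Each SE is √(p̂(1−p̂)/n): √(0.2920·0.7080/382) = 0.02326 and √(0.7140·0.2860/88) = 0.04817.
SE(p̂₁ − p̂₂) = √(SE₁² + SE₂²) = √(0.0005410276 + 0.0023203489) = 0.05349, since the two samples are independent.
At 90% confidence z* = 1.645; margin = 1.645 × 0.05349 = 0.08799.
The difference is 0.2920 − 0.7140 = -0.4220, so the interval is -0.4220 ± 0.08799 = (-0.510, -0.334).

(-0.510, -0.334)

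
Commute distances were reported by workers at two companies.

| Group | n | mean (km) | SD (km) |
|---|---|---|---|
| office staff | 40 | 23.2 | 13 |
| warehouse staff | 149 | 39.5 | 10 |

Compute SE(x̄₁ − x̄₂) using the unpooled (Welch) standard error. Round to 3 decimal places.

Standard errors of each mean: 13/√40 = 2.0555 and 10/√149 = 0.8192.
SE(x̄₁ − x̄₂) = √(2.0555² + 0.8192²) = 2.2127 for independent samples with unequal variances.

2.213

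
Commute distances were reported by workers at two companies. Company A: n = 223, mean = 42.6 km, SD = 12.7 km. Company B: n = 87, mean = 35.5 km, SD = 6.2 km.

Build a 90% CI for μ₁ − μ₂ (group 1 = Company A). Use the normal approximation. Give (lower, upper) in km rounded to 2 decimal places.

Standard errors of each mean: 12.7/√223 = 0.8505 and 6.2/√87 = 0.6647.
SE(x̄₁ − x̄₂) = √(0.8505² + 0.6647²) = 1.0794 for independent samples with unequal variances.
With z* = 1.645, the margin is 1.645 × 1.0794 = 1.7756.
x̄₁ − x̄₂ = 42.6 − 35.5 = 7.1000; the interval is 7.1000 ± 1.7756 = (5.32, 8.88).

(5.32, 8.88)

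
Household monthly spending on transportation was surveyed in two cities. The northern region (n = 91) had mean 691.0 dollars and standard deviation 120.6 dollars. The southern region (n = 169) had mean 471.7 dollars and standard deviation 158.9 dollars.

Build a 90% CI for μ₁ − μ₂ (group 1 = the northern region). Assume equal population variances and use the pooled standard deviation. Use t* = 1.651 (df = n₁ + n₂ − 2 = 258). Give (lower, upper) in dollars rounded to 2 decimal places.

s_p = √[((n₁−1)s₁² + (n₂−1)s₂²)/(n₁+n₂−2)] = √[(90·120.6² + 168·158.9²)/258] = 146.6798.
SE = 146.6798·√(1/91 + 1/169) = 19.0719.
With t* = 1.651, margin = 1.651 × 19.0719 = 31.4877.
x̄₁ − x̄₂ = 691.0 − 471.7 = 219.3000; interval 219.3000 ± 31.4877 = (187.81, 250.79).

(187.81, 250.79)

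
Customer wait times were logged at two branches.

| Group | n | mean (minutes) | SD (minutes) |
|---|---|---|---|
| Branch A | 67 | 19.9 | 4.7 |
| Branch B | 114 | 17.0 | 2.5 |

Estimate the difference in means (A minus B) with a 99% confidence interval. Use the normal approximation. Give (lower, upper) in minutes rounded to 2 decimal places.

Per-group SEs: s₁/√n₁ = 4.7/√67 = 0.5742, s₂/√n₂ = 2.5/√114 = 0.2341.
Unpooled SE of the difference: √(0.32970564 + 0.05480281) = 0.6201.
Margin of error = z* · SE = 2.576 × 0.6201 = 1.5974.
x̄₁ − x̄₂ = 19.9 − 17.0 = 2.9000.
CI: 2.9000 ± 1.5974 = (1.30, 4.50).

(1.30, 4.50)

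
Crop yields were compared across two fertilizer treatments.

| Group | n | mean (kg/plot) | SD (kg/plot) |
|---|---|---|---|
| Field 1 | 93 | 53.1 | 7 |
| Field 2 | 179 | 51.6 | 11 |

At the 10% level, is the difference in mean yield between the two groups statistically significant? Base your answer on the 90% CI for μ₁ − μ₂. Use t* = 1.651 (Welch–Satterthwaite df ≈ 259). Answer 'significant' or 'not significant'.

Per-group SEs: s₁/√n₁ = 7/√93 = 0.7259, s₂/√n₂ = 11/√179 = 0.8222.
Unpooled SE of the difference: √(0.52693081 + 0.67601284) = 1.0968.
Margin of error = t* · SE = 1.651 × 1.0968 = 1.8108.
x̄₁ − x̄₂ = 53.1 − 51.6 = 1.5000.
CI: 1.5000 ± 1.8108 = (-0.3108, 3.3108).
The interval (-0.3108, 3.3108) contains 0, so the difference is not significant.

not significant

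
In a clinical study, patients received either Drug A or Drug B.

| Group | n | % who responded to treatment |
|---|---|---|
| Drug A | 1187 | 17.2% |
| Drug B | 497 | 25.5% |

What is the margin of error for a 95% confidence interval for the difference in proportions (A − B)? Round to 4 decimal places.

0.0439

The two standard errors are √(0.1720×0.8280/1187) = 0.01095 and √(0.2550×0.7450/497) = 0.01955.
Because the samples are independent, SE_diff = √(0.01095² + 0.01955²) = 0.02241.
Using z* = 1.960 for 95%, ME = 1.960 × 0.02241 = 0.04392.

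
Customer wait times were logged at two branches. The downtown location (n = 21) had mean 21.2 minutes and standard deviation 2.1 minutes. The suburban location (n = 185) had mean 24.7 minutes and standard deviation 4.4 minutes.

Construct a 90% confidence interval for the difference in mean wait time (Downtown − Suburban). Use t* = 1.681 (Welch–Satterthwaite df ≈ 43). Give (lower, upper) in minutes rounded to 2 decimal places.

Standard errors of each mean: 2.1/√21 = 0.4583 and 4.4/√185 = 0.3235.
SE(x̄₁ − x̄₂) = √(0.4583² + 0.3235²) = 0.5610 for independent samples with unequal variances.
With t* = 1.681, the margin is 1.681 × 0.5610 = 0.9430.
x̄₁ − x̄₂ = 21.2 − 24.7 = -3.5000; the interval is -3.5000 ± 0.9430 = (-4.44, -2.56).

(-4.44, -2.56)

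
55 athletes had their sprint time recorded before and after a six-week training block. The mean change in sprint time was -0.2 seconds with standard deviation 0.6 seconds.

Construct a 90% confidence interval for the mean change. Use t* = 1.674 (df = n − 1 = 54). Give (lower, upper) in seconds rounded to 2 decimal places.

(-0.34, -0.06)

Paired design: SE = s_d/√n = 0.6/√55 = 0.0809.
t* = 1.674; margin of error = 1.674 × 0.0809 = 0.1354.
-0.2 ± 0.1354 → (-0.34, -0.06).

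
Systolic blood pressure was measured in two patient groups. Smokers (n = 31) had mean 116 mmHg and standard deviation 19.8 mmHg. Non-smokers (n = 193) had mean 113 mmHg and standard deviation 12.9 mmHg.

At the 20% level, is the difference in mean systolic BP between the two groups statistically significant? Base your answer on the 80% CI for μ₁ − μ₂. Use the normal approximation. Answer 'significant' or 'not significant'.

not significant

Per-group SEs: s₁/√n₁ = 19.8/√31 = 3.5562, s₂/√n₂ = 12.9/√193 = 0.9286.
Unpooled SE of the difference: √(12.64655844 + 0.86229796) = 3.6754.
Margin of error = z* · SE = 1.282 × 3.6754 = 4.7119.
x̄₁ − x̄₂ = 116 − 113 = 3.0000.
CI: 3.0000 ± 4.7119 = (-1.7119, 7.7119).
The interval (-1.7119, 7.7119) contains 0, so the difference is not significant.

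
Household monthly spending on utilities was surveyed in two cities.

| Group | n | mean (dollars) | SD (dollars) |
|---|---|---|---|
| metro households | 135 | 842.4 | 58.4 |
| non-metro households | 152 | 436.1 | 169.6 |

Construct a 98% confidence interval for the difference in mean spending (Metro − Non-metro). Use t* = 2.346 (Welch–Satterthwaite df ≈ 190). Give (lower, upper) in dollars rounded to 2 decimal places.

Standard errors of each mean: 58.4/√135 = 5.0263 and 169.6/√152 = 13.7564.
SE(x̄₁ − x̄₂) = √(5.0263² + 13.7564²) = 14.6459 for independent samples with unequal variances.
With t* = 2.346, the margin is 2.346 × 14.6459 = 34.3593.
x̄₁ − x̄₂ = 842.4 − 436.1 = 406.3000; the interval is 406.3000 ± 34.3593 = (371.94, 440.66).

(371.94, 440.66)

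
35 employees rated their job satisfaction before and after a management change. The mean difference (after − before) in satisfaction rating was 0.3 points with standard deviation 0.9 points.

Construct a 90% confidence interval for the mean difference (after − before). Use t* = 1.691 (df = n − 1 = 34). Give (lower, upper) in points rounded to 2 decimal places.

Paired design: SE = s_d/√n = 0.9/√35 = 0.1521.
t* = 1.691; margin of error = 1.691 × 0.1521 = 0.2572.
0.3 ± 0.2572 → (0.04, 0.56).

(0.04, 0.56)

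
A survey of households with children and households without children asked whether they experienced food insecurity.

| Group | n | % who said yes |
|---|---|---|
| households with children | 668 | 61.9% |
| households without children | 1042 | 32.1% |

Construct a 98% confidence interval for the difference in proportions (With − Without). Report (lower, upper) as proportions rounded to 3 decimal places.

SE₁ = √(p̂₁(1−p̂₁)/n₁) = √(0.6190·0.3810/668) = 0.01879; SE₂ = √(0.3210·0.6790/1042) = 0.01446.
Independent samples: SE of the difference = √(SE₁² + SE₂²) = √(0.0003530641 + 0.0002090916) = 0.02371.
z* for 98% confidence is 2.326, so the margin of error is 2.326 × 0.02371 = 0.05515.
Point estimate p̂₁ − p̂₂ = 0.6190 − 0.3210 = 0.2980.
0.2980 ± 0.05515 → (0.243, 0.353).

(0.243, 0.353)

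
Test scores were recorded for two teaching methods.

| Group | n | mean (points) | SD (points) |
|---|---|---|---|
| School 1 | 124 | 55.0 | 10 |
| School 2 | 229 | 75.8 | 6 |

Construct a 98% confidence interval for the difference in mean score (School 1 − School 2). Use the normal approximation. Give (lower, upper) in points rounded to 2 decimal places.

(-23.08, -18.52)

SE₁ = s₁/√n₁ = 10/√124 = 0.8980; SE₂ = 6/√229 = 0.3965.
Independent samples, unequal variances: SE_diff = √(SE₁² + SE₂²) = √(0.806404 + 0.15721225) = 0.9816.
z* = 2.326, so margin of error = 2.326 × 0.9816 = 2.2832.
Difference in means = 55.0 − 75.8 = -20.8000.
-20.8000 ± 2.2832 → (-23.08, -18.52).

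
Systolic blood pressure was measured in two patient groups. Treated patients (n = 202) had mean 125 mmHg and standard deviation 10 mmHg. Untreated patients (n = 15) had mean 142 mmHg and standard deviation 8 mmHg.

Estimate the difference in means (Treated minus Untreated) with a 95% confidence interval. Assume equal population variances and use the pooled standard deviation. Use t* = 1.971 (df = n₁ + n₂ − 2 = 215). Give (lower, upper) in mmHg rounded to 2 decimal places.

s_p = √[((n₁−1)s₁² + (n₂−1)s₂²)/(n₁+n₂−2)] = √[(201·10² + 14·8²)/215] = 9.8821.
SE = 9.8821·√(1/202 + 1/15) = 2.6446.
With t* = 1.971, margin = 1.971 × 2.6446 = 5.2125.
x̄₁ − x̄₂ = 125 − 142 = -17.0000; interval -17.0000 ± 5.2125 = (-22.21, -11.79).

(-22.21, -11.79)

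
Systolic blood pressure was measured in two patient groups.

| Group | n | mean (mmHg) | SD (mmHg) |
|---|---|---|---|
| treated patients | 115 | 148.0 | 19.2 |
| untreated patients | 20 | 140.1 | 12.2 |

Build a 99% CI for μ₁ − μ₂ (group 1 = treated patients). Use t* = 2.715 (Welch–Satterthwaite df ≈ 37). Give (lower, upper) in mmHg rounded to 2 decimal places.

(-0.96, 16.76)

SE₁ = s₁/√n₁ = 19.2/√115 = 1.7904; SE₂ = 12.2/√20 = 2.7280.
Independent samples, unequal variances: SE_diff = √(SE₁² + SE₂²) = √(3.20553216 + 7.441984) = 3.2631.
t* = 2.715, so margin of error = 2.715 × 3.2631 = 8.8593.
Difference in means = 148.0 − 140.1 = 7.9000.
7.9000 ± 8.8593 → (-0.96, 16.76).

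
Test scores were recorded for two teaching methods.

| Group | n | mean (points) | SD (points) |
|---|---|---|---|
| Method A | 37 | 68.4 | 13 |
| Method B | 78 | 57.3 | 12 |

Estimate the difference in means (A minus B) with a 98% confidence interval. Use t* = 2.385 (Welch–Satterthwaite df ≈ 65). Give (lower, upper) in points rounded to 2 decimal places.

(5.06, 17.14)

Standard errors of each mean: 13/√37 = 2.1372 and 12/√78 = 1.3587.
SE(x̄₁ − x̄₂) = √(2.1372² + 1.3587²) = 2.5325 for independent samples with unequal variances.
With t* = 2.385, the margin is 2.385 × 2.5325 = 6.0400.
x̄₁ − x̄₂ = 68.4 − 57.3 = 11.1000; the interval is 11.1000 ± 6.0400 = (5.06, 17.14).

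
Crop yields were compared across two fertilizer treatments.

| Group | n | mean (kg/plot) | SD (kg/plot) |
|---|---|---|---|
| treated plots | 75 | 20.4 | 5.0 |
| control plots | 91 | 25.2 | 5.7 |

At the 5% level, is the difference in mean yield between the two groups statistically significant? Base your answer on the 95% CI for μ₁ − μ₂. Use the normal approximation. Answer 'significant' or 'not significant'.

significant

SE₁ = s₁/√n₁ = 5.0/√75 = 0.5774; SE₂ = 5.7/√91 = 0.5975.
Independent samples, unequal variances: SE_diff = √(SE₁² + SE₂²) = √(0.33339076 + 0.35700625) = 0.8309.
z* = 1.960, so margin of error = 1.960 × 0.8309 = 1.6286.
Difference in means = 20.4 − 25.2 = -4.8000.
-4.8000 ± 1.6286 → (-6.4286, -3.1714).
The interval (-6.4286, -3.1714) does not contain 0, so the difference is significant.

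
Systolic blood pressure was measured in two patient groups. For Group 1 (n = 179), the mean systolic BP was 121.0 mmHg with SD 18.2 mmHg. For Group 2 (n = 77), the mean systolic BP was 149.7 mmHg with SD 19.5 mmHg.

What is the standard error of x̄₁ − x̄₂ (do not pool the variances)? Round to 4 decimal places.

2.6055

Per-group SEs: s₁/√n₁ = 18.2/√179 = 1.3603, s₂/√n₂ = 19.5/√77 = 2.2222.
Unpooled SE of the difference: √(1.85041609 + 4.93817284) = 2.6055.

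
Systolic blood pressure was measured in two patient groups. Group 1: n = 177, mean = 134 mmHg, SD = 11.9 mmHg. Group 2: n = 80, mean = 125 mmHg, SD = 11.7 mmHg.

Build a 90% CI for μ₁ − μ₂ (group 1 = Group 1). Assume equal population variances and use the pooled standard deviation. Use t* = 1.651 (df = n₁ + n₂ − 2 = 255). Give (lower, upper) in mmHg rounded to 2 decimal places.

Pooled variance s_p² = [176·11.9² + 79·11.7²] / (177+80−2) = 140.1477, so s_p = 11.8384.
SE_diff = s_p·√(1/n₁ + 1/n₂) = 11.8384·√(1/177 + 1/80) = 1.5949.
t* = 1.651; margin = 1.651 × 1.5949 = 2.6332.
Difference = 134 − 125 = 9.0000.
9.0000 ± 2.6332 → (6.37, 11.63).

(6.37, 11.63)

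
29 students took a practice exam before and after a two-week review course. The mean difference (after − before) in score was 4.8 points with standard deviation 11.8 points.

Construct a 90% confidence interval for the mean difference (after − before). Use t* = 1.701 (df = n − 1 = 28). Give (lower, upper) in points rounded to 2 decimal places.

(1.07, 8.53)

Paired design: SE = s_d/√n = 11.8/√29 = 2.1912.
t* = 1.701; margin of error = 1.701 × 2.1912 = 3.7272.
4.8 ± 3.7272 → (1.07, 8.53).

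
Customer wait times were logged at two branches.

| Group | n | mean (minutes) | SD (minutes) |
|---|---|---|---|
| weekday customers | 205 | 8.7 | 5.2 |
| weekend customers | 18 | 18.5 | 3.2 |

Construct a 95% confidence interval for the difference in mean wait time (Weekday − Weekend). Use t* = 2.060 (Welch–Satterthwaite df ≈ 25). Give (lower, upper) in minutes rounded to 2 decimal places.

(-11.52, -8.08)

Standard errors of each mean: 5.2/√205 = 0.3632 and 3.2/√18 = 0.7542.
SE(x̄₁ − x̄₂) = √(0.3632² + 0.7542²) = 0.8371 for independent samples with unequal variances.
With t* = 2.060, the margin is 2.060 × 0.8371 = 1.7244.
x̄₁ − x̄₂ = 8.7 − 18.5 = -9.8000; the interval is -9.8000 ± 1.7244 = (-11.52, -8.08).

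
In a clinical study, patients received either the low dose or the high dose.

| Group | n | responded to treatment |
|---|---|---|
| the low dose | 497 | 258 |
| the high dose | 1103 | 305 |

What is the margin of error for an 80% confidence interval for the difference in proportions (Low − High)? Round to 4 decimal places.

0.0335

Sample proportions: 258/497 = 0.5191, 305/1103 = 0.2765.
Each SE is √(p̂(1−p̂)/n): √(0.5191·0.4809/497) = 0.02241 and √(0.2765·0.7235/1103) = 0.01347.
SE(p̂₁ − p̂₂) = √(SE₁² + SE₂²) = √(0.0005022081 + 0.0001814409) = 0.02615, since the two samples are independent.
At 80% confidence z* = 1.282; margin = 1.282 × 0.02615 = 0.03352.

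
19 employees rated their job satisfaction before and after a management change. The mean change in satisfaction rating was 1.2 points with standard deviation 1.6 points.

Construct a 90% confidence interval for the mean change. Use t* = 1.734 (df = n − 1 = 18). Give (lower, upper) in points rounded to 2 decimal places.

(0.56, 1.84)

Paired design: SE = s_d/√n = 1.6/√19 = 0.3671.
t* = 1.734; margin of error = 1.734 × 0.3671 = 0.6366.
1.2 ± 0.6366 → (0.56, 1.84).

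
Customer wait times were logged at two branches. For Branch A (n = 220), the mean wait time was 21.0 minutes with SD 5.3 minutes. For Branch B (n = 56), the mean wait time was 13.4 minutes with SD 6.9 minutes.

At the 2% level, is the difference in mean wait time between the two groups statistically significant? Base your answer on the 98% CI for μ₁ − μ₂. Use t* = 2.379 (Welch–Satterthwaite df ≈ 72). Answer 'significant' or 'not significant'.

significant

SE₁ = s₁/√n₁ = 5.3/√220 = 0.3573; SE₂ = 6.9/√56 = 0.9221.
Independent samples, unequal variances: SE_diff = √(SE₁² + SE₂²) = √(0.12766329 + 0.85026841) = 0.9889.
t* = 2.379, so margin of error = 2.379 × 0.9889 = 2.3526.
Difference in means = 21.0 − 13.4 = 7.6000.
7.6000 ± 2.3526 → (5.2474, 9.9526).
The interval (5.2474, 9.9526) does not contain 0, so the difference is significant.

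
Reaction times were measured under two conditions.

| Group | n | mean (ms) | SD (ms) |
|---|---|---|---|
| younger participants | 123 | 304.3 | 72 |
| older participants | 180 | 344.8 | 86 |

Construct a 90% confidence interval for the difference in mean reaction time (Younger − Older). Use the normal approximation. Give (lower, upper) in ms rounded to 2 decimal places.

Per-group SEs: s₁/√n₁ = 72/√123 = 6.4920, s₂/√n₂ = 86/√180 = 6.4101.
Unpooled SE of the difference: √(42.146064 + 41.08938201) = 9.1233.
Margin of error = z* · SE = 1.645 × 9.1233 = 15.0078.
x̄₁ − x̄₂ = 304.3 − 344.8 = -40.5000.
CI: -40.5000 ± 15.0078 = (-55.51, -25.49).

(-55.51, -25.49)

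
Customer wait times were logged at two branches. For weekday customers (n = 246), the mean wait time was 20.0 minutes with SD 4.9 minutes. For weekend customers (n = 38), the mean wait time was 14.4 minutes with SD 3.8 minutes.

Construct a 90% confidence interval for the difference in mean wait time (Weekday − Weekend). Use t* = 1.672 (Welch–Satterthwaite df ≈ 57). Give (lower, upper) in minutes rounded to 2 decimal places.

(4.44, 6.76)

Per-group SEs: s₁/√n₁ = 4.9/√246 = 0.3124, s₂/√n₂ = 3.8/√38 = 0.6164.
Unpooled SE of the difference: √(0.09759376 + 0.37994896) = 0.6910.
Margin of error = t* · SE = 1.672 × 0.6910 = 1.1554.
x̄₁ − x̄₂ = 20.0 − 14.4 = 5.6000.
CI: 5.6000 ± 1.1554 = (4.44, 6.76).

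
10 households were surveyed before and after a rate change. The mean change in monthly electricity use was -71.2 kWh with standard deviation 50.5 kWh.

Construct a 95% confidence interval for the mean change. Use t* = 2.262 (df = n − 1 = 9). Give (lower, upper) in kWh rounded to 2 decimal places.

This is a matched-pairs design, so SE = s_d/√n = 50.5/√10 = 15.9695.
Margin = 2.262 × 15.9695 = 36.1230; the interval is -71.2 ± 36.1230 = (-107.32, -35.08).

(-107.32, -35.08)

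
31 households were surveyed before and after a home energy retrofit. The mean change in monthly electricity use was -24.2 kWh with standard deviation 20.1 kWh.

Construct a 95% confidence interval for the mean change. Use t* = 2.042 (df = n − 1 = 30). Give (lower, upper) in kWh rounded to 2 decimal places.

Paired design: SE = s_d/√n = 20.1/√31 = 3.6101.
t* = 2.042; margin of error = 2.042 × 3.6101 = 7.3718.
-24.2 ± 7.3718 → (-31.57, -16.83).

(-31.57, -16.83)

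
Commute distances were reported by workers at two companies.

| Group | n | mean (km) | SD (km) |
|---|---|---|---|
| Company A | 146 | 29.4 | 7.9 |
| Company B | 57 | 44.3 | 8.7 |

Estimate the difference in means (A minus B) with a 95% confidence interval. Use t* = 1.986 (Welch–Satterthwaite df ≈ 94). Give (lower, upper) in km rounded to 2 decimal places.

(-17.53, -12.27)

Standard errors of each mean: 7.9/√146 = 0.6538 and 8.7/√57 = 1.1523.
SE(x̄₁ − x̄₂) = √(0.6538² + 1.1523²) = 1.3249 for independent samples with unequal variances.
With t* = 1.986, the margin is 1.986 × 1.3249 = 2.6313.
x̄₁ − x̄₂ = 29.4 − 44.3 = -14.9000; the interval is -14.9000 ± 2.6313 = (-17.53, -12.27).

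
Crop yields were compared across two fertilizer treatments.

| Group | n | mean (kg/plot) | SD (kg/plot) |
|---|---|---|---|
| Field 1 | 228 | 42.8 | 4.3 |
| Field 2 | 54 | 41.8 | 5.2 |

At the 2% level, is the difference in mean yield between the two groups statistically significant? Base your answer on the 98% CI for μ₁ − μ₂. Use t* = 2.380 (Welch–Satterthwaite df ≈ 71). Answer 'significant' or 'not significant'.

Per-group SEs: s₁/√n₁ = 4.3/√228 = 0.2848, s₂/√n₂ = 5.2/√54 = 0.7076.
Unpooled SE of the difference: √(0.08111104 + 0.50069776) = 0.7628.
Margin of error = t* · SE = 2.380 × 0.7628 = 1.8155.
x̄₁ − x̄₂ = 42.8 − 41.8 = 1.0000.
CI: 1.0000 ± 1.8155 = (-0.8155, 2.8155).
The interval (-0.8155, 2.8155) contains 0, so the difference is not significant.

not significant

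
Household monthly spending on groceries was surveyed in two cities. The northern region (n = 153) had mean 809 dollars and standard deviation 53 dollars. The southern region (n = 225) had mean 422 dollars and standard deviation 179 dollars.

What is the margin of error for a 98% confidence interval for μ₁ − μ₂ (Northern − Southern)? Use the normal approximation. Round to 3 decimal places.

29.492

SE₁ = s₁/√n₁ = 53/√153 = 4.2848; SE₂ = 179/√225 = 11.9333.
Independent samples, unequal variances: SE_diff = √(SE₁² + SE₂²) = √(18.35951104 + 142.40364889) = 12.6792.
z* = 2.326, so margin of error = 2.326 × 12.6792 = 29.4918.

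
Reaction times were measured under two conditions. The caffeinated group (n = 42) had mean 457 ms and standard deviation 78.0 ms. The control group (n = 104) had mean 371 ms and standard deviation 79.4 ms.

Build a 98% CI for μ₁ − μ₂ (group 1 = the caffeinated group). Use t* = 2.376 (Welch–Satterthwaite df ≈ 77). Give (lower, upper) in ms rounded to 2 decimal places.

SE₁ = s₁/√n₁ = 78.0/√42 = 12.0357; SE₂ = 79.4/√104 = 7.7858.
Independent samples, unequal variances: SE_diff = √(SE₁² + SE₂²) = √(144.85807449 + 60.61868164) = 14.3345.
t* = 2.376, so margin of error = 2.376 × 14.3345 = 34.0588.
Difference in means = 457 − 371 = 86.0000.
86.0000 ± 34.0588 → (51.94, 120.06).

(51.94, 120.06)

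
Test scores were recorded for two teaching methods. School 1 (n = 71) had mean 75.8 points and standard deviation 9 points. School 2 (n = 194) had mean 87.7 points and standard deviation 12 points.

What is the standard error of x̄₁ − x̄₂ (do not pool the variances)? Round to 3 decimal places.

Per-group SEs: s₁/√n₁ = 9/√71 = 1.0681, s₂/√n₂ = 12/√194 = 0.8615.
Unpooled SE of the difference: √(1.14083761 + 0.74218225) = 1.3722.

1.372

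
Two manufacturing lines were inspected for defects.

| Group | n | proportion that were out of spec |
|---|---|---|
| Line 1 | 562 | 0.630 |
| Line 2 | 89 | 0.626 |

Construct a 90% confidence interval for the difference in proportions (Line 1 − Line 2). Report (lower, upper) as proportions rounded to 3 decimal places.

(-0.087, 0.095)

SE₁ = √(p̂₁(1−p̂₁)/n₁) = √(0.6300·0.3700/562) = 0.02037; SE₂ = √(0.6260·0.3740/89) = 0.05129.
Independent samples: SE of the difference = √(SE₁² + SE₂²) = √(0.0004149369 + 0.0026306641) = 0.05519.
z* for 90% confidence is 1.645, so the margin of error is 1.645 × 0.05519 = 0.09079.
Point estimate p̂₁ − p̂₂ = 0.6300 − 0.6260 = 0.0040.
0.0040 ± 0.09079 → (-0.087, 0.095).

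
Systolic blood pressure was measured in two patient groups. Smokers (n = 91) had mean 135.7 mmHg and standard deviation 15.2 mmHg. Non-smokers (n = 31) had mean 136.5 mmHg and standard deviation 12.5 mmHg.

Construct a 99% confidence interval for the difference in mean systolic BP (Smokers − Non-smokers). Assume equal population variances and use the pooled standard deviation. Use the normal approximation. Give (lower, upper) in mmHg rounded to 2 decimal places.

Pooled variance s_p² = [90·15.2² + 30·12.5²] / (91+31−2) = 212.3425, so s_p = 14.5720.
SE_diff = s_p·√(1/n₁ + 1/n₂) = 14.5720·√(1/91 + 1/31) = 3.0304.
z* = 2.576; margin = 2.576 × 3.0304 = 7.8063.
Difference = 135.7 − 136.5 = -0.8000.
-0.8000 ± 7.8063 → (-8.61, 7.01).

(-8.61, 7.01)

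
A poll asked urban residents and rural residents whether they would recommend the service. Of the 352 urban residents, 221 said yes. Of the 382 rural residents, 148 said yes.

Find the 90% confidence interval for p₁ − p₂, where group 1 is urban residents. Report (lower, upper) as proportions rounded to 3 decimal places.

Sample proportions: 221/352 = 0.6278, 148/382 = 0.3874.
Each SE is √(p̂(1−p̂)/n): √(0.6278·0.3722/352) = 0.02576 and √(0.3874·0.6126/382) = 0.02493.
SE(p̂₁ − p̂₂) = √(SE₁² + SE₂²) = √(0.0006635776 + 0.0006215049) = 0.03585, since the two samples are independent.
At 90% confidence z* = 1.645; margin = 1.645 × 0.03585 = 0.05897.
The difference is 0.6278 − 0.3874 = 0.2404, so the interval is 0.2404 ± 0.05897 = (0.181, 0.299).

(0.181, 0.299)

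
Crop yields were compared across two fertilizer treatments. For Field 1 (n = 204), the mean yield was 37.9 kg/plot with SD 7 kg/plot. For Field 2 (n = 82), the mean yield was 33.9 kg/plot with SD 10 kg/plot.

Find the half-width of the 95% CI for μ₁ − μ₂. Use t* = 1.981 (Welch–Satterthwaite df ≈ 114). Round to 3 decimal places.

Per-group SEs: s₁/√n₁ = 7/√204 = 0.4901, s₂/√n₂ = 10/√82 = 1.1043.
Unpooled SE of the difference: √(0.24019801 + 1.21947849) = 1.2082.
Margin of error = t* · SE = 1.981 × 1.2082 = 2.3934.

2.393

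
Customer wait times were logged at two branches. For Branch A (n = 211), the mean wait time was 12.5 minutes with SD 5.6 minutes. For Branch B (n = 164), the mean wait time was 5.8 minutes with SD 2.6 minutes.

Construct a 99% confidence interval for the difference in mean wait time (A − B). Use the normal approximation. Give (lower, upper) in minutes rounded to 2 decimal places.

Standard errors of each mean: 5.6/√211 = 0.3855 and 2.6/√164 = 0.2030.
SE(x̄₁ − x̄₂) = √(0.3855² + 0.2030²) = 0.4357 for independent samples with unequal variances.
With z* = 2.576, the margin is 2.576 × 0.4357 = 1.1224.
x̄₁ − x̄₂ = 12.5 − 5.8 = 6.7000; the interval is 6.7000 ± 1.1224 = (5.58, 7.82).

(5.58, 7.82)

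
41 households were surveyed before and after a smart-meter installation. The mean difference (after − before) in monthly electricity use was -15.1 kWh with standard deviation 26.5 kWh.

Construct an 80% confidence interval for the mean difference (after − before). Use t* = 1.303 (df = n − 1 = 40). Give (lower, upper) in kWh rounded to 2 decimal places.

This is a matched-pairs design, so SE = s_d/√n = 26.5/√41 = 4.1386.
Margin = 1.303 × 4.1386 = 5.3926; the interval is -15.1 ± 5.3926 = (-20.49, -9.71).

(-20.49, -9.71)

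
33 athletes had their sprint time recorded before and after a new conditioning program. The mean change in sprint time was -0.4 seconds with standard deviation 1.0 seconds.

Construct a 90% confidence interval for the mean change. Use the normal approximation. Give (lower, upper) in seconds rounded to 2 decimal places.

(-0.69, -0.11)

This is a matched-pairs design, so SE = s_d/√n = 1.0/√33 = 0.1741.
Margin = 1.645 × 0.1741 = 0.2864; the interval is -0.4 ± 0.2864 = (-0.69, -0.11).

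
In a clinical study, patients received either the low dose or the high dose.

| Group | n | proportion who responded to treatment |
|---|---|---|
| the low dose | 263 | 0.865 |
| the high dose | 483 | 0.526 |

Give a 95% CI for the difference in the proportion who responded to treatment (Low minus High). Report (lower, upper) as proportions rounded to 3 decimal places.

(0.278, 0.400)

The two standard errors are √(0.8650×0.1350/263) = 0.02107 and √(0.5260×0.4740/483) = 0.02272.
Because the samples are independent, SE_diff = √(0.02107² + 0.02272²) = 0.03099.
Using z* = 1.960 for 95%, ME = 1.960 × 0.03099 = 0.06074.
p̂₁ − p̂₂ = 0.3390; interval 0.3390 ± 0.06074 gives (0.278, 0.400).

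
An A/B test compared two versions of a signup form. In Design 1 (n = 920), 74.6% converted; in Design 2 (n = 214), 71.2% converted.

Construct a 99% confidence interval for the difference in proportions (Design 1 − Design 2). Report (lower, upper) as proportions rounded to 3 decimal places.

SE₁ = √(p̂₁(1−p̂₁)/n₁) = √(0.7460·0.2540/920) = 0.01435; SE₂ = √(0.7120·0.2880/214) = 0.03095.
Independent samples: SE of the difference = √(SE₁² + SE₂²) = √(0.0002059225 + 0.0009579025) = 0.03411.
z* for 99% confidence is 2.576, so the margin of error is 2.576 × 0.03411 = 0.08787.
Point estimate p̂₁ − p̂₂ = 0.7460 − 0.7120 = 0.0340.
0.0340 ± 0.08787 → (-0.054, 0.122).

(-0.054, 0.122)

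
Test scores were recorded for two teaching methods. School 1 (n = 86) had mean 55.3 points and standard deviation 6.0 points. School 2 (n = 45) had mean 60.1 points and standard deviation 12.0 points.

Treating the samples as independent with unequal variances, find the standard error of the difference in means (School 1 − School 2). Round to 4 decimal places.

SE₁ = s₁/√n₁ = 6.0/√86 = 0.6470; SE₂ = 12.0/√45 = 1.7889.
Independent samples, unequal variances: SE_diff = √(SE₁² + SE₂²) = √(0.418609 + 3.20016321) = 1.9023.

1.9023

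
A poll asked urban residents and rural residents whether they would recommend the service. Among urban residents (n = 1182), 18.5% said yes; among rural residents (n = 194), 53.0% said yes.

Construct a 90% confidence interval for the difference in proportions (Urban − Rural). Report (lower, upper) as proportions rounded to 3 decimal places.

The two standard errors are √(0.1850×0.8150/1182) = 0.01129 and √(0.5300×0.4700/194) = 0.03583.
Because the samples are independent, SE_diff = √(0.01129² + 0.03583²) = 0.03757.
Using z* = 1.645 for 90%, ME = 1.645 × 0.03757 = 0.06180.
p̂₁ − p̂₂ = -0.3450; interval -0.3450 ± 0.06180 gives (-0.407, -0.283).

(-0.407, -0.283)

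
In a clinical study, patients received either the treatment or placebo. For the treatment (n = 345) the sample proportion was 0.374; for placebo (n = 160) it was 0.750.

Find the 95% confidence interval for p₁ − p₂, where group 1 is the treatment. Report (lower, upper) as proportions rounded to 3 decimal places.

Each SE is √(p̂(1−p̂)/n): √(0.3740·0.6260/345) = 0.02605 and √(0.7500·0.2500/160) = 0.03423.
SE(p̂₁ − p̂₂) = √(SE₁² + SE₂²) = √(0.0006786025 + 0.0011716929) = 0.04302, since the two samples are independent.
At 95% confidence z* = 1.960; margin = 1.960 × 0.04302 = 0.08432.
The difference is 0.3740 − 0.7500 = -0.3760, so the interval is -0.3760 ± 0.08432 = (-0.460, -0.292).

(-0.460, -0.292)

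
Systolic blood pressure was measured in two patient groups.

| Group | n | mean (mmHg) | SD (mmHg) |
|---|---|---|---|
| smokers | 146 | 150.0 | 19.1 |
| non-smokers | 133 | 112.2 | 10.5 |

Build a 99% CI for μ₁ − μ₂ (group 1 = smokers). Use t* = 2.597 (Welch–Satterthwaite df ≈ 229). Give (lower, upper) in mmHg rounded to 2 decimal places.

(33.06, 42.54)

Standard errors of each mean: 19.1/√146 = 1.5807 and 10.5/√133 = 0.9105.
SE(x̄₁ − x̄₂) = √(1.5807² + 0.9105²) = 1.8242 for independent samples with unequal variances.
With t* = 2.597, the margin is 2.597 × 1.8242 = 4.7374.
x̄₁ − x̄₂ = 150.0 − 112.2 = 37.8000; the interval is 37.8000 ± 4.7374 = (33.06, 42.54).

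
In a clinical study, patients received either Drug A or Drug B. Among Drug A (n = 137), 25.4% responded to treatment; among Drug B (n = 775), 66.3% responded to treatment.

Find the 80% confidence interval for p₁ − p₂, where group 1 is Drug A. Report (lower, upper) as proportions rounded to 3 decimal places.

SE₁ = √(p̂₁(1−p̂₁)/n₁) = √(0.2540·0.7460/137) = 0.03719; SE₂ = √(0.6630·0.3370/775) = 0.01698.
Independent samples: SE of the difference = √(SE₁² + SE₂²) = √(0.0013830961 + 0.0002883204) = 0.04088.
z* for 80% confidence is 1.282, so the margin of error is 1.282 × 0.04088 = 0.05241.
Point estimate p̂₁ − p̂₂ = 0.2540 − 0.6630 = -0.4090.
-0.4090 ± 0.05241 → (-0.461, -0.357).

(-0.461, -0.357)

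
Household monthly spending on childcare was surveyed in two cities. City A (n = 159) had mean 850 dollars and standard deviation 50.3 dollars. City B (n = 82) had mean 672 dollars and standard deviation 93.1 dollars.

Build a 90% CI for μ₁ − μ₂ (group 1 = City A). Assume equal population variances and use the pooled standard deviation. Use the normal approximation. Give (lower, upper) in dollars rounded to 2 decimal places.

s_p = √[((n₁−1)s₁² + (n₂−1)s₂²)/(n₁+n₂−2)] = √[(158·50.3² + 81·93.1²)/239] = 67.8982.
SE = 67.8982·√(1/159 + 1/82) = 9.2313.
With z* = 1.645, margin = 1.645 × 9.2313 = 15.1855.
x̄₁ − x̄₂ = 850 − 672 = 178.0000; interval 178.0000 ± 15.1855 = (162.81, 193.19).

(162.81, 193.19)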